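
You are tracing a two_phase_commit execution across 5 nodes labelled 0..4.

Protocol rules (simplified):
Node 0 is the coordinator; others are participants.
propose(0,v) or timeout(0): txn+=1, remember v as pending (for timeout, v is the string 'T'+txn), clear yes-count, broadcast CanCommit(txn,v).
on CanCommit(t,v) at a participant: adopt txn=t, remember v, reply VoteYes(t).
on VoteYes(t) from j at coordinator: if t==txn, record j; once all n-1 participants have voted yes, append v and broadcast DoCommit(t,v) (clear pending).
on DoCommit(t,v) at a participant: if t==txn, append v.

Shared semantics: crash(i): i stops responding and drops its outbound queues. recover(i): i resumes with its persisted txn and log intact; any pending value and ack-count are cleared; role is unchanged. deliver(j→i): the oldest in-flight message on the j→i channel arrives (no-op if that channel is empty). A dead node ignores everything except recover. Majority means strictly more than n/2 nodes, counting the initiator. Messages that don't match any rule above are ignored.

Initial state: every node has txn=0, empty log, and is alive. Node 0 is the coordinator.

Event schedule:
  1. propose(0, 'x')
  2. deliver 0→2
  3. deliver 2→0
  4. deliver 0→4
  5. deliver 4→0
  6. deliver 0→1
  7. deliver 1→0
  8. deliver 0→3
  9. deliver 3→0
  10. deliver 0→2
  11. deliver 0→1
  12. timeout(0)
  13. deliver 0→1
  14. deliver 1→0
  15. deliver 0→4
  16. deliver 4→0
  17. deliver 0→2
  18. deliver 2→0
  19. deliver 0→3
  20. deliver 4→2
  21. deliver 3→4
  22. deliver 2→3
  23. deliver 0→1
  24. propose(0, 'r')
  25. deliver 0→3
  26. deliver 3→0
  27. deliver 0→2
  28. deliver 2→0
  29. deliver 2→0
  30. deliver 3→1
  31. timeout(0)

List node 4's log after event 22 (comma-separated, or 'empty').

e1 propose(0,'x'): 0[coor,t=1,-]
e2 deliver 0→2: 2[part,t=1,-]
e3 deliver 2→0: ·
e4 deliver 0→4: 4[part,t=1,-]
e5 deliver 4→0: ·
e6 deliver 0→1: 1[part,t=1,-]
e7 deliver 1→0: ·
e8 deliver 0→3: 3[part,t=1,-]
e9 deliver 3→0: 0[coor,t=1,x]
e10 deliver 0→2: 2[part,t=1,x]
e11 deliver 0→1: 1[part,t=1,x]
e12 timeout(0): 0[coor,t=2,x]
e13 deliver 0→1: 1[part,t=2,x]
e14 deliver 1→0: ·
e15 deliver 0→4: 4[part,t=1,x]
e16 deliver 4→0: ·
e17 deliver 0→2: 2[part,t=2,x]
e18 deliver 2→0: ·
e19 deliver 0→3: 3[part,t=1,x]
e20 deliver 4→2: ·
e21 deliver 3→4: ·
e22 deliver 2→3: ·

x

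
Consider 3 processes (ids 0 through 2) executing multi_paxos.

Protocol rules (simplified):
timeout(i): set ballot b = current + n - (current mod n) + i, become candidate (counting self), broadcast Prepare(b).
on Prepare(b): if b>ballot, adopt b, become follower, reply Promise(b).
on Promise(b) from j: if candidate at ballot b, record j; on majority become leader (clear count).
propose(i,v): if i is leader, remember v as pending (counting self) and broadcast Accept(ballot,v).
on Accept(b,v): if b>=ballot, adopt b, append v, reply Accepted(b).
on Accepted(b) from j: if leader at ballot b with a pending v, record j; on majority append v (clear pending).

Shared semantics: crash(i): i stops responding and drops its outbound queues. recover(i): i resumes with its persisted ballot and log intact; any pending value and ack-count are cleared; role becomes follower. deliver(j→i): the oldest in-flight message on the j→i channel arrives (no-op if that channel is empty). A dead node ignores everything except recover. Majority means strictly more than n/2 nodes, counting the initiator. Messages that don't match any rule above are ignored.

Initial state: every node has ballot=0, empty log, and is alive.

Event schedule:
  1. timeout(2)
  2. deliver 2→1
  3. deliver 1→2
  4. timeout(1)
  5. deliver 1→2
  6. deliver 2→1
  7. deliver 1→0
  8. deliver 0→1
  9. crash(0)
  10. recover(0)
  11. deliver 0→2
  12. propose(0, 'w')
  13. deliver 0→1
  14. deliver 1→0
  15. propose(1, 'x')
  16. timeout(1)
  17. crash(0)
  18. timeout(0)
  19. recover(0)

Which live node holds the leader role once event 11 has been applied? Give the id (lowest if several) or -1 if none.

e1 timeout(2): 2[cand,b=5,-]
e2 deliver 2→1: 1[foll,b=5,-]
e3 deliver 1→2: 2[lead,b=5,-]
e4 timeout(1): 1[cand,b=7,-]
e5 deliver 1→2: 2[foll,b=7,-]
e6 deliver 2→1: 1[lead,b=7,-]
e7 deliver 1→0: 0[foll,b=7,-]
e8 deliver 0→1: ·
e9 crash(0): 0[✗foll,b=7,-]
e10 recover(0): 0[foll,b=7,-]
e11 deliver 0→2: ·

1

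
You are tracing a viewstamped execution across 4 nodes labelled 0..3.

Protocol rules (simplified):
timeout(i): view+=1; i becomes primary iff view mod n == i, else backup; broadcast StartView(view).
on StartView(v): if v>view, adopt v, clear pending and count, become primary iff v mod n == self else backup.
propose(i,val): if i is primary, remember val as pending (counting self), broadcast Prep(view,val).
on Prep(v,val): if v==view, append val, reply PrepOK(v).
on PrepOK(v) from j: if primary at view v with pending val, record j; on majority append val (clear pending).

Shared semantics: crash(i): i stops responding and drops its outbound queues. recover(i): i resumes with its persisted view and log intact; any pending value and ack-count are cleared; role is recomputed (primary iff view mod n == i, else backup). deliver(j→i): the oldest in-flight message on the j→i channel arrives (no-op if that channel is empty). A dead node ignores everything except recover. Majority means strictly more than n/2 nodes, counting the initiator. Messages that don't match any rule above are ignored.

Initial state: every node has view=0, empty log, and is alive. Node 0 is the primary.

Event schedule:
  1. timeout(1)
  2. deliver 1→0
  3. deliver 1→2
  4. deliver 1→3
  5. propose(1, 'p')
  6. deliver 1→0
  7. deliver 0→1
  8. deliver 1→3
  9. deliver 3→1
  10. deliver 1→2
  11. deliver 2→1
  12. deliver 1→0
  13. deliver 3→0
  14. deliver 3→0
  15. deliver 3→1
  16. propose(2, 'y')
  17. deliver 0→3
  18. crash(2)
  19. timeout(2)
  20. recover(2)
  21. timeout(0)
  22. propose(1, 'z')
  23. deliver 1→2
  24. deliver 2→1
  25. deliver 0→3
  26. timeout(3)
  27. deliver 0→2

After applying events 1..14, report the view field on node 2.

1

[1] timeout(1) → N1(prim v1 [-])
[2] deliver 1→0 → N0(back v1 [-])
[3] deliver 1→2 → N2(back v1 [-])
[4] deliver 1→3 → N3(back v1 [-])
[5] propose(1,'p') → ∅
[6] deliver 1→0 → N0(back v1 [p])
[7] deliver 0→1 → ∅
[8] deliver 1→3 → N3(back v1 [p])
[9] deliver 3→1 → N1(prim v1 [p])
[10] deliver 1→2 → N2(back v1 [p])
[11] deliver 2→1 → ∅
[12] deliver 1→0 → ∅
[13] deliver 3→0 → ∅
[14] deliver 3→0 → ∅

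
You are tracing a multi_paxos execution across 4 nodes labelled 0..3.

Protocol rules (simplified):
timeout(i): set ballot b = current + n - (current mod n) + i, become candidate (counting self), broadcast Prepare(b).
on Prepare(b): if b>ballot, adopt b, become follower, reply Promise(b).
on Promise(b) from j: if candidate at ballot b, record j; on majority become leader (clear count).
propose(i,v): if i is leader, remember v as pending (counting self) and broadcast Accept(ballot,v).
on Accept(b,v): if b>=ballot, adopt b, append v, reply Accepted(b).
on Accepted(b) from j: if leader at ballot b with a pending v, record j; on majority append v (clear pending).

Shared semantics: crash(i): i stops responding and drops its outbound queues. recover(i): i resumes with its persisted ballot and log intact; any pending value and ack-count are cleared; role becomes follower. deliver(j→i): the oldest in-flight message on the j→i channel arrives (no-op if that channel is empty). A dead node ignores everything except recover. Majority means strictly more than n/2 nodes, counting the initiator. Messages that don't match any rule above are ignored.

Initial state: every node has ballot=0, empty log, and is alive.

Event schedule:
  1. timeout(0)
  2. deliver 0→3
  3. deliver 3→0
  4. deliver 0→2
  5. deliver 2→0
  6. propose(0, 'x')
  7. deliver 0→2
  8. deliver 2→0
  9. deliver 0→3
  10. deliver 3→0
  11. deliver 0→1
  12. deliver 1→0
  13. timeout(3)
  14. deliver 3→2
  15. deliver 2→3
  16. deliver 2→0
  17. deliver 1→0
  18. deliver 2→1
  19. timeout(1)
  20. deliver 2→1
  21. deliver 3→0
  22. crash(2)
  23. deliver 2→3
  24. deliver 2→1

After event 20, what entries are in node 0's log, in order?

step 1 timeout(0): 0={cand,b=4,log=-}
step 2 deliver 0→3: 3={foll,b=4,log=-}
step 3 deliver 3→0: —
step 4 deliver 0→2: 2={foll,b=4,log=-}
step 5 deliver 2→0: 0={lead,b=4,log=-}
step 6 propose(0,'x'): —
step 7 deliver 0→2: 2={foll,b=4,log=x}
step 8 deliver 2→0: —
step 9 deliver 0→3: 3={foll,b=4,log=x}
step 10 deliver 3→0: 0={lead,b=4,log=x}
step 11 deliver 0→1: 1={foll,b=4,log=-}
step 12 deliver 1→0: —
step 13 timeout(3): 3={cand,b=11,log=x}
step 14 deliver 3→2: 2={foll,b=11,log=x}
step 15 deliver 2→3: —
step 16 deliver 2→0: —
step 17 deliver 1→0: —
step 18 deliver 2→1: —
step 19 timeout(1): 1={cand,b=9,log=-}
step 20 deliver 2→1: —

x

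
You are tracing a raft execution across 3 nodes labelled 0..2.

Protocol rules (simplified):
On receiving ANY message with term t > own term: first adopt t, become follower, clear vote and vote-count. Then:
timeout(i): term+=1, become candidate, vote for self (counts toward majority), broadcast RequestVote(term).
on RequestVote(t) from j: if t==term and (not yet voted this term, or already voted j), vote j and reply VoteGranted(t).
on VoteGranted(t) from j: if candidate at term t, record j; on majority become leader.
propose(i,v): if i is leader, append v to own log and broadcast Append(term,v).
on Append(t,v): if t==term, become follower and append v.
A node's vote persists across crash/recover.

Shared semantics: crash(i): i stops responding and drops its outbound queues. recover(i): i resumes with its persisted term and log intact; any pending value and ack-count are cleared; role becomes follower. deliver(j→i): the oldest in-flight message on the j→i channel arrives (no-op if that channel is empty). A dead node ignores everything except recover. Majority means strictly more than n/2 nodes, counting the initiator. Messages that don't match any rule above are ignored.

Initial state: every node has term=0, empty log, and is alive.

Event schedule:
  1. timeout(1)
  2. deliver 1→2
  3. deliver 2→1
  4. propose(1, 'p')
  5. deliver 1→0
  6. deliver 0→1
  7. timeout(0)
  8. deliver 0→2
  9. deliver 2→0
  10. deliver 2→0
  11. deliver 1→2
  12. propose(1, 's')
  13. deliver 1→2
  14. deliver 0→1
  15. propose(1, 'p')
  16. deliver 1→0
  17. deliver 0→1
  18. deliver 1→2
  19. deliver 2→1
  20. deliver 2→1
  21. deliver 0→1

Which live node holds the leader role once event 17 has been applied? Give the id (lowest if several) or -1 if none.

after 1 — timeout(1): n1:cand/t1/[-]
after 2 — deliver 1→2: n2:foll/t1/[-]
after 3 — deliver 2→1: n1:lead/t1/[-]
after 4 — propose(1,'p'): n1:lead/t1/[p]
after 5 — deliver 1→0: n0:foll/t1/[-]
after 6 — deliver 0→1: ·
after 7 — timeout(0): n0:cand/t2/[-]
after 8 — deliver 0→2: n2:foll/t2/[-]
after 9 — deliver 2→0: n0:lead/t2/[-]
after 10 — deliver 2→0: ·
after 11 — deliver 1→2: ·
after 12 — propose(1,'s'): n1:lead/t1/[p,s]
after 13 — deliver 1→2: ·
after 14 — deliver 0→1: n1:foll/t2/[p,s]
after 15 — propose(1,'p'): ·
after 16 — deliver 1→0: ·
after 17 — deliver 0→1: ·

0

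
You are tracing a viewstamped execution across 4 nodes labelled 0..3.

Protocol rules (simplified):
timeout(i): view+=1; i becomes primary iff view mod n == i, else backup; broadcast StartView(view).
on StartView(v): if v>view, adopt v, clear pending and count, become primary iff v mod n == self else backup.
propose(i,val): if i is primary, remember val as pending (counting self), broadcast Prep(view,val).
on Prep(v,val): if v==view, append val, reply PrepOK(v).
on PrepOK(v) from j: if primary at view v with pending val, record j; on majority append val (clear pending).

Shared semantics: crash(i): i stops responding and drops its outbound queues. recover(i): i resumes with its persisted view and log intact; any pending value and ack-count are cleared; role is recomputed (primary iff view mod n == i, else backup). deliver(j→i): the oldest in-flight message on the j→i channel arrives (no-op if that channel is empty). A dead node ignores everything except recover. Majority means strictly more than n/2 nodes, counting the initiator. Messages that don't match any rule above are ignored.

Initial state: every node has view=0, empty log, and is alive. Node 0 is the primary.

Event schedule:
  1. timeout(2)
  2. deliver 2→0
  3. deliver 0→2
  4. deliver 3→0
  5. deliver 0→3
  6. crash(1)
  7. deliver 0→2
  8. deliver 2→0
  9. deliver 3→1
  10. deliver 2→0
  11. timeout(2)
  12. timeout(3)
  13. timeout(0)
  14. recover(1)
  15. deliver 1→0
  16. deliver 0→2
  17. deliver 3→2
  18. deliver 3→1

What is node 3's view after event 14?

1. timeout(2):  <2:back v1 ->
2. deliver 2→0:  <0:back v1 ->
3. deliver 0→2:  nop
4. deliver 3→0:  nop
5. deliver 0→3:  nop
6. crash(1):  <1:✗back v0 ->
7. deliver 0→2:  nop
8. deliver 2→0:  nop
9. deliver 3→1:  nop
10. deliver 2→0:  nop
11. timeout(2):  <2:prim v2 ->
12. timeout(3):  <3:back v1 ->
13. timeout(0):  <0:back v2 ->
14. recover(1):  <1:back v0 ->

1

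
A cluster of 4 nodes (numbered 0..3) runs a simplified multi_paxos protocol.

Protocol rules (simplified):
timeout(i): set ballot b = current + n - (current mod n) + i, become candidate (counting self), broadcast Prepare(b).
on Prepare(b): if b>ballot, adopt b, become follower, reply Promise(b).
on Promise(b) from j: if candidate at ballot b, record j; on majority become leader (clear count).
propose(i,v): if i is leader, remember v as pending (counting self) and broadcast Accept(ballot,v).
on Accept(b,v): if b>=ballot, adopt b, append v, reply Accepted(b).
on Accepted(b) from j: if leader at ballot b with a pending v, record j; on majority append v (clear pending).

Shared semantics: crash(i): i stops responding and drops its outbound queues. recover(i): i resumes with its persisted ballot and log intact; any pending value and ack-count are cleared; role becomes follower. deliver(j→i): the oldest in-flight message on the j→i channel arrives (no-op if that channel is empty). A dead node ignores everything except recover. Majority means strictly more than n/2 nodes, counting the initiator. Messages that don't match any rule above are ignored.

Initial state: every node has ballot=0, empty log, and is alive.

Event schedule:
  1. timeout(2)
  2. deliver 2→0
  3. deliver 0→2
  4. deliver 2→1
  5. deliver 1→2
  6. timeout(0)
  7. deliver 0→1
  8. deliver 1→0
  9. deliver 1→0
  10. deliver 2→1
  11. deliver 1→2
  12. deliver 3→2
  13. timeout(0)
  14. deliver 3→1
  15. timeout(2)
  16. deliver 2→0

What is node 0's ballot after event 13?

[1] timeout(2) → N2(cand b6 [-])
[2] deliver 2→0 → N0(foll b6 [-])
[3] deliver 0→2 → ∅
[4] deliver 2→1 → N1(foll b6 [-])
[5] deliver 1→2 → N2(lead b6 [-])
[6] timeout(0) → N0(cand b8 [-])
[7] deliver 0→1 → N1(foll b8 [-])
[8] deliver 1→0 → ∅
[9] deliver 1→0 → ∅
[10] deliver 2→1 → ∅
[11] deliver 1→2 → ∅
[12] deliver 3→2 → ∅
[13] timeout(0) → N0(cand b12 [-])

12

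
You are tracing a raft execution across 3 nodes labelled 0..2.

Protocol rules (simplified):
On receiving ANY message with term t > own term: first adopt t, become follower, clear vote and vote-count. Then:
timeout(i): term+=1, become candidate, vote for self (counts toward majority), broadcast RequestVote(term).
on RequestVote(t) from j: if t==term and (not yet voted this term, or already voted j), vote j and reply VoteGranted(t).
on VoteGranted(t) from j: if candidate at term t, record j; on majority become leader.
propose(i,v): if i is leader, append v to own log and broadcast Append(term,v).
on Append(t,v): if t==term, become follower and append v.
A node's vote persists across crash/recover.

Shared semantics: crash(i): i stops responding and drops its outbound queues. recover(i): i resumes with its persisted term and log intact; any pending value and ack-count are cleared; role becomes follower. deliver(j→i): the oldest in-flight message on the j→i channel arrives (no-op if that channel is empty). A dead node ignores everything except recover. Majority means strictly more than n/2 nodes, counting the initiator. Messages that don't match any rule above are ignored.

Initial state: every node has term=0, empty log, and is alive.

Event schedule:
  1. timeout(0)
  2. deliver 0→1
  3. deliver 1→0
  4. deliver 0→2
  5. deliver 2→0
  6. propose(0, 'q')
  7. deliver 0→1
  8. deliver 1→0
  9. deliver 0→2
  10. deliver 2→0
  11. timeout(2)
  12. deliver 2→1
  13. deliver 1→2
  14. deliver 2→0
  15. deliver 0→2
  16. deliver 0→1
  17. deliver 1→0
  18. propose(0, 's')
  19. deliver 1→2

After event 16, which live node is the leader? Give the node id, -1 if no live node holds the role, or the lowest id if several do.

2

[1] timeout(0) → N0(cand t1 [-])
[2] deliver 0→1 → N1(foll t1 [-])
[3] deliver 1→0 → N0(lead t1 [-])
[4] deliver 0→2 → N2(foll t1 [-])
[5] deliver 2→0 → ∅
[6] propose(0,'q') → N0(lead t1 [q])
[7] deliver 0→1 → N1(foll t1 [q])
[8] deliver 1→0 → ∅
[9] deliver 0→2 → N2(foll t1 [q])
[10] deliver 2→0 → ∅
[11] timeout(2) → N2(cand t2 [q])
[12] deliver 2→1 → N1(foll t2 [q])
[13] deliver 1→2 → N2(lead t2 [q])
[14] deliver 2→0 → N0(foll t2 [q])
[15] deliver 0→2 → ∅
[16] deliver 0→1 → ∅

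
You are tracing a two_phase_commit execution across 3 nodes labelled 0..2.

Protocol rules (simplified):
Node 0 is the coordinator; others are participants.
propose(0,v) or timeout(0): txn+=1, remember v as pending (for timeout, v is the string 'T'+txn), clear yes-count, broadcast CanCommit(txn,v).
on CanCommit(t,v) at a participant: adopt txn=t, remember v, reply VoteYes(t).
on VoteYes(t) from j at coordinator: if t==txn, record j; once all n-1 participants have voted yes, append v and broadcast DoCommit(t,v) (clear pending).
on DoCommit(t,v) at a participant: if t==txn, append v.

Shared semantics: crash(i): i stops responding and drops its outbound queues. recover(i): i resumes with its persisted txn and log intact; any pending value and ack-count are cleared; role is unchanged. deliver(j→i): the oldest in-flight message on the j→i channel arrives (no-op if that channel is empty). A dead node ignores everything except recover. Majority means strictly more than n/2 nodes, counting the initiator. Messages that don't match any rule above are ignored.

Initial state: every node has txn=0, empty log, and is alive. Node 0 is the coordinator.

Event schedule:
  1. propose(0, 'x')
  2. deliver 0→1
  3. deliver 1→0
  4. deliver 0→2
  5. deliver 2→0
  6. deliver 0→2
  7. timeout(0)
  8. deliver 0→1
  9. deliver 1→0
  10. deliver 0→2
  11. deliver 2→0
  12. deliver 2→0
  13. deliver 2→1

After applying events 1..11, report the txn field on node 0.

after 1 — propose(0,'x'): n0:coor/t1/[-]
after 2 — deliver 0→1: n1:part/t1/[-]
after 3 — deliver 1→0: ·
after 4 — deliver 0→2: n2:part/t1/[-]
after 5 — deliver 2→0: n0:coor/t1/[x]
after 6 — deliver 0→2: n2:part/t1/[x]
after 7 — timeout(0): n0:coor/t2/[x]
after 8 — deliver 0→1: n1:part/t1/[x]
after 9 — deliver 1→0: ·
after 10 — deliver 0→2: n2:part/t2/[x]
after 11 — deliver 2→0: ·

2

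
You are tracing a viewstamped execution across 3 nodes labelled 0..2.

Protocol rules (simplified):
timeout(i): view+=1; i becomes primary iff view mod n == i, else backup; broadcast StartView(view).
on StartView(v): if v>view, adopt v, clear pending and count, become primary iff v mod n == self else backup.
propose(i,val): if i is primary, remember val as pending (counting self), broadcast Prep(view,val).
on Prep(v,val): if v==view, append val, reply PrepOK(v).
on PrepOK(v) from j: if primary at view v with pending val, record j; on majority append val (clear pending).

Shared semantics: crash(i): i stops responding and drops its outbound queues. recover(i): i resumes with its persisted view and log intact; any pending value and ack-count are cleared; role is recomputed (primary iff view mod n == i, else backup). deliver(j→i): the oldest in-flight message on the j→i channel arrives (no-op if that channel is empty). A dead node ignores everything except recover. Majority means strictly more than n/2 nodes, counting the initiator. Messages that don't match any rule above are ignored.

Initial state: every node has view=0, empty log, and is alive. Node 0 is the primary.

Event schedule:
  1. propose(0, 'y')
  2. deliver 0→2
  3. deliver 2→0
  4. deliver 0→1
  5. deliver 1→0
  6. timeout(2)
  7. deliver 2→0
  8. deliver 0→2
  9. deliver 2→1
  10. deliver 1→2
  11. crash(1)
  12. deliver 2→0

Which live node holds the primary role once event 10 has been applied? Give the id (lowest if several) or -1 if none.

e1 propose(0,'y'): ·
e2 deliver 0→2: 2[back,v=0,y]
e3 deliver 2→0: 0[prim,v=0,y]
e4 deliver 0→1: 1[back,v=0,y]
e5 deliver 1→0: ·
e6 timeout(2): 2[back,v=1,y]
e7 deliver 2→0: 0[back,v=1,y]
e8 deliver 0→2: ·
e9 deliver 2→1: 1[prim,v=1,y]
e10 deliver 1→2: ·

1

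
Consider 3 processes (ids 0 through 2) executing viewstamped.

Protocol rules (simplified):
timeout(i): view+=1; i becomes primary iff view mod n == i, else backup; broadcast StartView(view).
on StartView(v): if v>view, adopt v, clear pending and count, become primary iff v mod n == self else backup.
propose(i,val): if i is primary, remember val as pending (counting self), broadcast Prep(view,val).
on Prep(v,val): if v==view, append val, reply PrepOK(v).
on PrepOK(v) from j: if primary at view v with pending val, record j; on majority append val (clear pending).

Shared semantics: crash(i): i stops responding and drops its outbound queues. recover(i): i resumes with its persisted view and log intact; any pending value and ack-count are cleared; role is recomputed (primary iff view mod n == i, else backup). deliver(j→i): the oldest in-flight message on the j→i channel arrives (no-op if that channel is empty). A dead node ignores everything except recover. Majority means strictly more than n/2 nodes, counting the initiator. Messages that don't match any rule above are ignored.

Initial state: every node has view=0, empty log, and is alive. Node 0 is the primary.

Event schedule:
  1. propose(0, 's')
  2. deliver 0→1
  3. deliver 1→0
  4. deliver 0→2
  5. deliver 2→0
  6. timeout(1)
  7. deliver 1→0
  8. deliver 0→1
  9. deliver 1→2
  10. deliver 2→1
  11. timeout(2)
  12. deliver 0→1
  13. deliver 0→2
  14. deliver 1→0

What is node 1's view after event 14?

after 1 — propose(0,'s'): ·
after 2 — deliver 0→1: n1:back/v0/[s]
after 3 — deliver 1→0: n0:prim/v0/[s]
after 4 — deliver 0→2: n2:back/v0/[s]
after 5 — deliver 2→0: ·
after 6 — timeout(1): n1:prim/v1/[s]
after 7 — deliver 1→0: n0:back/v1/[s]
after 8 — deliver 0→1: ·
after 9 — deliver 1→2: n2:back/v1/[s]
after 10 — deliver 2→1: ·
after 11 — timeout(2): n2:prim/v2/[s]
after 12 — deliver 0→1: ·
after 13 — deliver 0→2: ·
after 14 — deliver 1→0: ·

1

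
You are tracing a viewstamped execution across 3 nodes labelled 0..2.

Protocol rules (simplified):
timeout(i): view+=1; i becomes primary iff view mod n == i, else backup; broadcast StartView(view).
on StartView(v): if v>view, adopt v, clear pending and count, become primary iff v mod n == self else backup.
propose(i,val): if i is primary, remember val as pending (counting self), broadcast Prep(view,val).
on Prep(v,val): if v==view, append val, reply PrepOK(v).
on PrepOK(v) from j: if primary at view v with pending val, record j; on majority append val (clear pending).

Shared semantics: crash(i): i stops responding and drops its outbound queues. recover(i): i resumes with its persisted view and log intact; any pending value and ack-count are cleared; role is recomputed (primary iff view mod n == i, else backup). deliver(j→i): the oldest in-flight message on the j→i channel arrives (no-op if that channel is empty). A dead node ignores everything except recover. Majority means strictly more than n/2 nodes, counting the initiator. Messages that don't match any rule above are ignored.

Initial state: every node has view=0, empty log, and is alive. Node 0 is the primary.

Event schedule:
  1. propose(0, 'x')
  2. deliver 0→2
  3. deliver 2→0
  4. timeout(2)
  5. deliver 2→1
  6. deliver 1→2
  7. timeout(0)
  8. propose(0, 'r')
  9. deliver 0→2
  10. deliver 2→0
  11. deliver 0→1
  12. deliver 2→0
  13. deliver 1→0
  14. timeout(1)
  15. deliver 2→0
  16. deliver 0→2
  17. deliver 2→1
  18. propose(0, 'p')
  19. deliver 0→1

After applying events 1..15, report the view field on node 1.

2

1. propose(0,'x'):  nop
2. deliver 0→2:  <2:back v0 x>
3. deliver 2→0:  <0:prim v0 x>
4. timeout(2):  <2:back v1 x>
5. deliver 2→1:  <1:prim v1 ->
6. deliver 1→2:  nop
7. timeout(0):  <0:back v1 x>
8. propose(0,'r'):  nop
9. deliver 0→2:  nop
10. deliver 2→0:  nop
11. deliver 0→1:  nop
12. deliver 2→0:  nop
13. deliver 1→0:  nop
14. timeout(1):  <1:back v2 ->
15. deliver 2→0:  nop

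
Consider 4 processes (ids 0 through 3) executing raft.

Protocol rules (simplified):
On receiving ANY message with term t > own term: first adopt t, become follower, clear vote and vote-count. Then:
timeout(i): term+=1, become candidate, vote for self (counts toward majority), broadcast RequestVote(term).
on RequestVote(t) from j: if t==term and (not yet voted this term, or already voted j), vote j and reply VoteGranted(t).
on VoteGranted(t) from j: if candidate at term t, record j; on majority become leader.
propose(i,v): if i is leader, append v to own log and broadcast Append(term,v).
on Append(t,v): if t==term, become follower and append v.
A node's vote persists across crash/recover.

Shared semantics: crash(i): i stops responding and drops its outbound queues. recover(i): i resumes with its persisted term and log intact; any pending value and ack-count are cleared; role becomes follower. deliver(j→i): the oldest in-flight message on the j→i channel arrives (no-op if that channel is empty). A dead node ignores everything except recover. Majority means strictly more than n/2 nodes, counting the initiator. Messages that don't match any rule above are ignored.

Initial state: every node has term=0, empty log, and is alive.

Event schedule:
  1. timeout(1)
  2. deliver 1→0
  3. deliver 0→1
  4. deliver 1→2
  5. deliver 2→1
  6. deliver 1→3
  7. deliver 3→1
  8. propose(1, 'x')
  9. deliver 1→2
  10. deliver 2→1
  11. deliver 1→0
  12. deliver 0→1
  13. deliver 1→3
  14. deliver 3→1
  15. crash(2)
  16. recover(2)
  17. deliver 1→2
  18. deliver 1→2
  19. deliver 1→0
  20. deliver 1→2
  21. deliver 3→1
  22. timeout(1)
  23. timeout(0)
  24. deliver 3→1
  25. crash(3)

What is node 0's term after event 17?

1

step 1 timeout(1): 1={cand,t=1,log=-}
step 2 deliver 1→0: 0={foll,t=1,log=-}
step 3 deliver 0→1: —
step 4 deliver 1→2: 2={foll,t=1,log=-}
step 5 deliver 2→1: 1={lead,t=1,log=-}
step 6 deliver 1→3: 3={foll,t=1,log=-}
step 7 deliver 3→1: —
step 8 propose(1,'x'): 1={lead,t=1,log=x}
step 9 deliver 1→2: 2={foll,t=1,log=x}
step 10 deliver 2→1: —
step 11 deliver 1→0: 0={foll,t=1,log=x}
step 12 deliver 0→1: —
step 13 deliver 1→3: 3={foll,t=1,log=x}
step 14 deliver 3→1: —
step 15 crash(2): 2={✗foll,t=1,log=x}
step 16 recover(2): 2={foll,t=1,log=x}
step 17 deliver 1→2: —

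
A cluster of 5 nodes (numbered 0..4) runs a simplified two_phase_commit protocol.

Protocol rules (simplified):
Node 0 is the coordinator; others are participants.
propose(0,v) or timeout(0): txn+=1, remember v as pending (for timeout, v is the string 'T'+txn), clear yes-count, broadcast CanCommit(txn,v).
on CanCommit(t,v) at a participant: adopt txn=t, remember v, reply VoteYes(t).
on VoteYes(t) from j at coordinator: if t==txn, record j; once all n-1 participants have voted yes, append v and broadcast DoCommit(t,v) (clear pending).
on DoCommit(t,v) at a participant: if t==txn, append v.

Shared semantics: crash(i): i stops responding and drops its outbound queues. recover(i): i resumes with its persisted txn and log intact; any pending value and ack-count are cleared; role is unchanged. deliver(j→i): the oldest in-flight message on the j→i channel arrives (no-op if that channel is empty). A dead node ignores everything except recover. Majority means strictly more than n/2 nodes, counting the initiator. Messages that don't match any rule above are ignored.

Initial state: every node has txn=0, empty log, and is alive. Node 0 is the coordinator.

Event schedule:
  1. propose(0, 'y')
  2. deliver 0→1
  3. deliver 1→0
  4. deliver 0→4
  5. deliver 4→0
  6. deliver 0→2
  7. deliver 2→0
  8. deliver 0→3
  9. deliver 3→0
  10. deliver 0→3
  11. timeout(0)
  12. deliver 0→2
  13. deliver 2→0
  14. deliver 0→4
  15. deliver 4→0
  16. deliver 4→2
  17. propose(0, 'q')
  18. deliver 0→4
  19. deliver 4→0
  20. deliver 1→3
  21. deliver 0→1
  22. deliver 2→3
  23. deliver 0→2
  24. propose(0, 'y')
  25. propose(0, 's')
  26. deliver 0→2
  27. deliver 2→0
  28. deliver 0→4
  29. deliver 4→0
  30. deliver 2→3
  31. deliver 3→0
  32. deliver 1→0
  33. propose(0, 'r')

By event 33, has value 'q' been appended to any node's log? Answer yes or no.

[1] propose(0,'y') → N0(coor t1 [-])
[2] deliver 0→1 → N1(part t1 [-])
[3] deliver 1→0 → ∅
[4] deliver 0→4 → N4(part t1 [-])
[5] deliver 4→0 → ∅
[6] deliver 0→2 → N2(part t1 [-])
[7] deliver 2→0 → ∅
[8] deliver 0→3 → N3(part t1 [-])
[9] deliver 3→0 → N0(coor t1 [y])
[10] deliver 0→3 → N3(part t1 [y])
[11] timeout(0) → N0(coor t2 [y])
[12] deliver 0→2 → N2(part t1 [y])
[13] deliver 2→0 → ∅
[14] deliver 0→4 → N4(part t1 [y])
[15] deliver 4→0 → ∅
[16] deliver 4→2 → ∅
[17] propose(0,'q') → N0(coor t3 [y])
[18] deliver 0→4 → N4(part t2 [y])
[19] deliver 4→0 → ∅
[20] deliver 1→3 → ∅
[21] deliver 0→1 → N1(part t1 [y])
[22] deliver 2→3 → ∅
[23] deliver 0→2 → N2(part t2 [y])
[24] propose(0,'y') → N0(coor t4 [y])
[25] propose(0,'s') → N0(coor t5 [y])
[26] deliver 0→2 → N2(part t3 [y])
[27] deliver 2→0 → ∅
[28] deliver 0→4 → N4(part t3 [y])
[29] deliver 4→0 → ∅
[30] deliver 2→3 → ∅
[31] deliver 3→0 → ∅
[32] deliver 1→0 → ∅
[33] propose(0,'r') → N0(coor t6 [y])

no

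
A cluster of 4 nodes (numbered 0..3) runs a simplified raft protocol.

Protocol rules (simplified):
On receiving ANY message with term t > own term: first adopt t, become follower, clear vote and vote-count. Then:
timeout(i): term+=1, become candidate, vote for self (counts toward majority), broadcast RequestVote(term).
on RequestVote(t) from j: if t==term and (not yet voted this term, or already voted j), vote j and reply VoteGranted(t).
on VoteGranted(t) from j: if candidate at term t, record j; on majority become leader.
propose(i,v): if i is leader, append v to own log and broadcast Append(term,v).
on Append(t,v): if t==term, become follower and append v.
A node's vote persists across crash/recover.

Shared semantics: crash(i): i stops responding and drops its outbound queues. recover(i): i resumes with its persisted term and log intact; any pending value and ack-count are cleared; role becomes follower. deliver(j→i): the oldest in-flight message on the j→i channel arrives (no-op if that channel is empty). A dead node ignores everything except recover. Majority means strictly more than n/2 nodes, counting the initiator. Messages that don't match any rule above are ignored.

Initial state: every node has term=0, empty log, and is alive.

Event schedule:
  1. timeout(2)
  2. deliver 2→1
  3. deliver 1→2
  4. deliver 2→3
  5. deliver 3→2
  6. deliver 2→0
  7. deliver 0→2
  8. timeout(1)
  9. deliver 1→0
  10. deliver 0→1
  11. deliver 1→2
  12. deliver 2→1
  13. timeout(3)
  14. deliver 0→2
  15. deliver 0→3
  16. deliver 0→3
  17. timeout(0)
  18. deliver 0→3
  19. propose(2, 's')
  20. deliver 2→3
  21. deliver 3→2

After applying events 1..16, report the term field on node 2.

after 1 — timeout(2): n2:cand/t1/[-]
after 2 — deliver 2→1: n1:foll/t1/[-]
after 3 — deliver 1→2: ·
after 4 — deliver 2→3: n3:foll/t1/[-]
after 5 — deliver 3→2: n2:lead/t1/[-]
after 6 — deliver 2→0: n0:foll/t1/[-]
after 7 — deliver 0→2: ·
after 8 — timeout(1): n1:cand/t2/[-]
after 9 — deliver 1→0: n0:foll/t2/[-]
after 10 — deliver 0→1: ·
after 11 — deliver 1→2: n2:foll/t2/[-]
after 12 — deliver 2→1: n1:lead/t2/[-]
after 13 — timeout(3): n3:cand/t2/[-]
after 14 — deliver 0→2: ·
after 15 — deliver 0→3: ·
after 16 — deliver 0→3: ·

2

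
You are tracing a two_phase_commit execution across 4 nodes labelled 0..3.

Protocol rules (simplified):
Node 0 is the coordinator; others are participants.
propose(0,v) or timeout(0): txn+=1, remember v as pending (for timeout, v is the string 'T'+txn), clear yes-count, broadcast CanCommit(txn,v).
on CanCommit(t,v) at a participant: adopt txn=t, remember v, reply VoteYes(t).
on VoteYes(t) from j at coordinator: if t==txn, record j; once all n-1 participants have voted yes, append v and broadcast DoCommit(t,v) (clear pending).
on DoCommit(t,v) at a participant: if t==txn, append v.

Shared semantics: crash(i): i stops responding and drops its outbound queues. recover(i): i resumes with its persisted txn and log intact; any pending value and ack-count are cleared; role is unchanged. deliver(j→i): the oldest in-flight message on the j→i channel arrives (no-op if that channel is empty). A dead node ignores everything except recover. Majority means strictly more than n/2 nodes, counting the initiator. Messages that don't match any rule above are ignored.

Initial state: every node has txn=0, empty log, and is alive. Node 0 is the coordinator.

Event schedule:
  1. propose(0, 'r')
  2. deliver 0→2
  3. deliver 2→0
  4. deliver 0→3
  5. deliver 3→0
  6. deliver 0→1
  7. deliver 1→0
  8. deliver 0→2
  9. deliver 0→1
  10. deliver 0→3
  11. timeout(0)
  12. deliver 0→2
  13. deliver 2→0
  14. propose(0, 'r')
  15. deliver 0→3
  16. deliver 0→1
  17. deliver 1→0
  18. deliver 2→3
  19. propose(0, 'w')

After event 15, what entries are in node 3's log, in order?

1. propose(0,'r'):  <0:coor t1 ->
2. deliver 0→2:  <2:part t1 ->
3. deliver 2→0:  nop
4. deliver 0→3:  <3:part t1 ->
5. deliver 3→0:  nop
6. deliver 0→1:  <1:part t1 ->
7. deliver 1→0:  <0:coor t1 r>
8. deliver 0→2:  <2:part t1 r>
9. deliver 0→1:  <1:part t1 r>
10. deliver 0→3:  <3:part t1 r>
11. timeout(0):  <0:coor t2 r>
12. deliver 0→2:  <2:part t2 r>
13. deliver 2→0:  nop
14. propose(0,'r'):  <0:coor t3 r>
15. deliver 0→3:  <3:part t2 r>

r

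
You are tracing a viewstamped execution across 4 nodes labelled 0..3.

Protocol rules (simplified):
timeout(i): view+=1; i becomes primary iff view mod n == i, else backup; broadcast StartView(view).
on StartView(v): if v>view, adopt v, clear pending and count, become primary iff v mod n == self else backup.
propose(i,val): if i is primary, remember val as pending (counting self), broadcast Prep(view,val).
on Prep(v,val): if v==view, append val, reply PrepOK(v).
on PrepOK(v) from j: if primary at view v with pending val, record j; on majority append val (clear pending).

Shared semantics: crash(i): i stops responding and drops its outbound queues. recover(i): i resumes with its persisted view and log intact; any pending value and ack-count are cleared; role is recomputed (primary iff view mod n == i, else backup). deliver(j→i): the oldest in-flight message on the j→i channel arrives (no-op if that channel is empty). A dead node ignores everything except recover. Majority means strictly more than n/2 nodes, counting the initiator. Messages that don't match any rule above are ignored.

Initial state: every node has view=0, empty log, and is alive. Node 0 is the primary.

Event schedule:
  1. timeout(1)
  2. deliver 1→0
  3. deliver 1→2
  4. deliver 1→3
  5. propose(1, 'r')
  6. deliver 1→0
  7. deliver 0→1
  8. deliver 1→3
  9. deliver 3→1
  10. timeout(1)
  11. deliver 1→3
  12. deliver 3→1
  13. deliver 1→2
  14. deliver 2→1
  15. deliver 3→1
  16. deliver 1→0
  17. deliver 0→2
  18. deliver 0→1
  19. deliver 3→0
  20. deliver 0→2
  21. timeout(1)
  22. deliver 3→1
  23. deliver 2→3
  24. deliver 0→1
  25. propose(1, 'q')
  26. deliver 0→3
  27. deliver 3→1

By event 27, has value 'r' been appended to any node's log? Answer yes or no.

yes

1. timeout(1):  <1:prim v1 ->
2. deliver 1→0:  <0:back v1 ->
3. deliver 1→2:  <2:back v1 ->
4. deliver 1→3:  <3:back v1 ->
5. propose(1,'r'):  nop
6. deliver 1→0:  <0:back v1 r>
7. deliver 0→1:  nop
8. deliver 1→3:  <3:back v1 r>
9. deliver 3→1:  <1:prim v1 r>
10. timeout(1):  <1:back v2 r>
11. deliver 1→3:  <3:back v2 r>
12. deliver 3→1:  nop
13. deliver 1→2:  <2:back v1 r>
14. deliver 2→1:  nop
15. deliver 3→1:  nop
16. deliver 1→0:  <0:back v2 r>
17. deliver 0→2:  nop
18. deliver 0→1:  nop
19. deliver 3→0:  nop
20. deliver 0→2:  nop
21. timeout(1):  <1:back v3 r>
22. deliver 3→1:  nop
23. deliver 2→3:  nop
24. deliver 0→1:  nop
25. propose(1,'q'):  nop
26. deliver 0→3:  nop
27. deliver 3→1:  nop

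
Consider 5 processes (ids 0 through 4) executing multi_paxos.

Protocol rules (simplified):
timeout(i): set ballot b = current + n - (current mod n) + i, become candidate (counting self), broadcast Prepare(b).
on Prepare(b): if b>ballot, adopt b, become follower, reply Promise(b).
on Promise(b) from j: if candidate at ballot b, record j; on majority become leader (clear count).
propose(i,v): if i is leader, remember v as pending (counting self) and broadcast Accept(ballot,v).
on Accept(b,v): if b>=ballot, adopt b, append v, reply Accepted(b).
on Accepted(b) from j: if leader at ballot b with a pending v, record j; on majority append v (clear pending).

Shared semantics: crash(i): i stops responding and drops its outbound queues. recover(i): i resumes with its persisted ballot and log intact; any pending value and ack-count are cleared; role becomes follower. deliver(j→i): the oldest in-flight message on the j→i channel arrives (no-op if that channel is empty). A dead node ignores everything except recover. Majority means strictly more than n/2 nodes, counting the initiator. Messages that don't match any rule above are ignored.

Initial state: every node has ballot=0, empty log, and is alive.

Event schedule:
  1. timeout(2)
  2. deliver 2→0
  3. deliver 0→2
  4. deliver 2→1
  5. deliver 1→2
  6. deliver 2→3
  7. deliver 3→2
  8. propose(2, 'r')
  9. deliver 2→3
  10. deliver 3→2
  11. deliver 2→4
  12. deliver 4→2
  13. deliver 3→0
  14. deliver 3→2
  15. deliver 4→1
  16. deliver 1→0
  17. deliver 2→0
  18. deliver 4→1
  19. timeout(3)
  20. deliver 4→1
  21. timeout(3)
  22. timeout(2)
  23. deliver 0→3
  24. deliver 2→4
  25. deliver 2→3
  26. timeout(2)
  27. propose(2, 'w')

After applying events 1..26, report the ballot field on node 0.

7

after 1 — timeout(2): n2:cand/b7/[-]
after 2 — deliver 2→0: n0:foll/b7/[-]
after 3 — deliver 0→2: ·
after 4 — deliver 2→1: n1:foll/b7/[-]
after 5 — deliver 1→2: n2:lead/b7/[-]
after 6 — deliver 2→3: n3:foll/b7/[-]
after 7 — deliver 3→2: ·
after 8 — propose(2,'r'): ·
after 9 — deliver 2→3: n3:foll/b7/[r]
after 10 — deliver 3→2: ·
after 11 — deliver 2→4: n4:foll/b7/[-]
after 12 — deliver 4→2: ·
after 13 — deliver 3→0: ·
after 14 — deliver 3→2: ·
after 15 — deliver 4→1: ·
after 16 — deliver 1→0: ·
after 17 — deliver 2→0: n0:foll/b7/[r]
after 18 — deliver 4→1: ·
after 19 — timeout(3): n3:cand/b13/[r]
after 20 — deliver 4→1: ·
after 21 — timeout(3): n3:cand/b18/[r]
after 22 — timeout(2): n2:cand/b12/[-]
after 23 — deliver 0→3: ·
after 24 — deliver 2→4: n4:foll/b7/[r]
after 25 — deliver 2→3: ·
after 26 — timeout(2): n2:cand/b17/[-]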